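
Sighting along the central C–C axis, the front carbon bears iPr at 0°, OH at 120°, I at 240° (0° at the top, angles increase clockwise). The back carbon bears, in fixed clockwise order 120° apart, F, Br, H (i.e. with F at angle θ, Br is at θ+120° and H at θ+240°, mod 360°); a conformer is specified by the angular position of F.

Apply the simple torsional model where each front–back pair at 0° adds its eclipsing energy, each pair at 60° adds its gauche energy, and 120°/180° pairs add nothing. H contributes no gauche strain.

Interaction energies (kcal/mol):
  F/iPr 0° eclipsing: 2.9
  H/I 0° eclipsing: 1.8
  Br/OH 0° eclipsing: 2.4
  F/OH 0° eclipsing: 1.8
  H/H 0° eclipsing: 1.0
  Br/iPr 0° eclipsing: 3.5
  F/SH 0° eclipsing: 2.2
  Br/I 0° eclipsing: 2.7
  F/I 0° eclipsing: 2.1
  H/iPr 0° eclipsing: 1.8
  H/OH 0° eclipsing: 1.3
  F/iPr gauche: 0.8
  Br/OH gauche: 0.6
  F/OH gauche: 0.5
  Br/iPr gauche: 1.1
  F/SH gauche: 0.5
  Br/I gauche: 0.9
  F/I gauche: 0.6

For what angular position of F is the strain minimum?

60°

F at 0° (eclipsed): iPr(0°)/F(0°) eclipsed 2.9; OH(120°)/Br(120°) eclipsed 2.4; I(240°)/H(240°) eclipsed 1.8 → 7.1 kcal/mol.
F at 60° (staggered): iPr(0°)/F(60°) gauche 0.8; OH(120°)/F(60°) gauche 0.5; OH(120°)/Br(180°) gauche 0.6; I(240°)/Br(180°) gauche 0.9 → 2.8 kcal/mol.
F at 120° (eclipsed): iPr(0°)/H(0°) eclipsed 1.8; OH(120°)/F(120°) eclipsed 1.8; I(240°)/Br(240°) eclipsed 2.7 → 6.3 kcal/mol.
F at 180° (staggered): iPr(0°)/Br(300°) gauche 1.1; OH(120°)/F(180°) gauche 0.5; I(240°)/F(180°) gauche 0.6; I(240°)/Br(300°) gauche 0.9 → 3.1 kcal/mol.
F at 240° (eclipsed): iPr(0°)/Br(0°) eclipsed 3.5; OH(120°)/H(120°) eclipsed 1.3; I(240°)/F(240°) eclipsed 2.1 → 6.9 kcal/mol.
F at 300° (staggered): iPr(0°)/F(300°) gauche 0.8; iPr(0°)/Br(60°) gauche 1.1; OH(120°)/Br(60°) gauche 0.6; I(240°)/F(300°) gauche 0.6 → 3.1 kcal/mol.
The minimum (2.8 kcal/mol) occurs with F at 60°.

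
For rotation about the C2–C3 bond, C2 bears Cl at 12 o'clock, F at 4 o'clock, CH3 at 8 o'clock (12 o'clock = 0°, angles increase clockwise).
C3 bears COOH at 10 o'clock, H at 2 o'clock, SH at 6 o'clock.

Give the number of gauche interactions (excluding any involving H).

Non-H gauche pairs: Cl(0°)/COOH(300°); F(120°)/SH(180°); CH3(240°)/COOH(300°); CH3(240°)/SH(180°) — 4 interactions.

4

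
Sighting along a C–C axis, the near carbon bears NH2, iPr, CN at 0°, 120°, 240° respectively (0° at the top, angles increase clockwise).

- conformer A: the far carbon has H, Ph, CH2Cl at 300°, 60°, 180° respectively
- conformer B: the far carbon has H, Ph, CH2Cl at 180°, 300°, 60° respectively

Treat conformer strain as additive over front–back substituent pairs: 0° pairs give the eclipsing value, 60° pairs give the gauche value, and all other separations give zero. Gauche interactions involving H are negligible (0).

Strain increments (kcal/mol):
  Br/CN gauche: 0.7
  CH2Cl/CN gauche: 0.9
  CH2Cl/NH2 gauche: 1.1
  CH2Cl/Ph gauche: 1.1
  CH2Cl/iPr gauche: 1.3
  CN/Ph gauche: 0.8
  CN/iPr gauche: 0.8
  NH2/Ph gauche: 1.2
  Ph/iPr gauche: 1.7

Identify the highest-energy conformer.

A (staggered): NH2–Ph gauche, iPr–Ph gauche, iPr–CH2Cl gauche, CN–CH2Cl gauche; 1.2 + 1.7 + 1.3 + 0.9 = 5.1 kcal/mol.
B (staggered): NH2–Ph gauche, NH2–CH2Cl gauche, iPr–CH2Cl gauche, CN–Ph gauche; 1.2 + 1.1 + 1.3 + 0.8 = 4.4 kcal/mol.
A has the highest total (5.1 kcal/mol).

A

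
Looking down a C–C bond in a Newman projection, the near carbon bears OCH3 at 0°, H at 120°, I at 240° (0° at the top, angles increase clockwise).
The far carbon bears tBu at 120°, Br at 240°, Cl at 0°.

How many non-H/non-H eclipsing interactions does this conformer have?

2

Non-H eclipsing pairs: OCH3(0°)/Cl(0°); I(240°)/Br(240°) — 2 interactions.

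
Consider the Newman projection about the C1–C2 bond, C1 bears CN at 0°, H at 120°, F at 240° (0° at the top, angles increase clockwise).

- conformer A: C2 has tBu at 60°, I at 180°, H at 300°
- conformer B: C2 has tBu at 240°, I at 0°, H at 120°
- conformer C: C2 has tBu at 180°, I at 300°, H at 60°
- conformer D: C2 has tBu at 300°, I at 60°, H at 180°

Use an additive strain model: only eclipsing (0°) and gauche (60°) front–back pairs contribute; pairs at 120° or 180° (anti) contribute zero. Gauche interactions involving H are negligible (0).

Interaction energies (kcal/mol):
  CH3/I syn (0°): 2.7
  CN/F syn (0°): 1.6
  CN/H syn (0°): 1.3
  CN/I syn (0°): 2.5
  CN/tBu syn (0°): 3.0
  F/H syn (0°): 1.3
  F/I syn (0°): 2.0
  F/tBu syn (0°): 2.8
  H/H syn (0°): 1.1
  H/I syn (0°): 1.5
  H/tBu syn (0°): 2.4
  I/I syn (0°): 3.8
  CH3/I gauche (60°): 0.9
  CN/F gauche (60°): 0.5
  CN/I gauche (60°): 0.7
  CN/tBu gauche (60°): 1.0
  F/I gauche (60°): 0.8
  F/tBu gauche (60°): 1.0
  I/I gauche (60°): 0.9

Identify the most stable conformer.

A

A (staggered): CN–tBu gauche, F–I gauche; 1.0 + 0.8 = 1.8 kcal/mol.
B (eclipsed): CN–I eclipsed, H–H eclipsed, F–tBu eclipsed; 2.5 + 1.1 + 2.8 = 6.4 kcal/mol.
C (staggered): CN–I gauche, F–tBu gauche, F–I gauche; 0.7 + 1.0 + 0.8 = 2.5 kcal/mol.
D (staggered): CN–tBu gauche, CN–I gauche, F–tBu gauche; 1.0 + 0.7 + 1.0 = 2.7 kcal/mol.
A has the lowest total (1.8 kcal/mol).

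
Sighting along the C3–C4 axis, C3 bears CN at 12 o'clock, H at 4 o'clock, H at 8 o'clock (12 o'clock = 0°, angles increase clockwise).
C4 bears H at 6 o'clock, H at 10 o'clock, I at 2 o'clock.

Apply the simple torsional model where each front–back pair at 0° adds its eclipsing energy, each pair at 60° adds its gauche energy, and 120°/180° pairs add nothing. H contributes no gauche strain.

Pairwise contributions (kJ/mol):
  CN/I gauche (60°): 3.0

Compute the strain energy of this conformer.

This conformer (staggered): CN(0°)/I(60°) gauche 3.0 → 3.0 kJ/mol.

3.0 kJ/mol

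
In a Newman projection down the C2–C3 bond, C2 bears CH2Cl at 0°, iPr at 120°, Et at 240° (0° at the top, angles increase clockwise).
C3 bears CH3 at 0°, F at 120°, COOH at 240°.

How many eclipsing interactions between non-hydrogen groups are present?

Non-H eclipsing pairs: CH2Cl(0°)/CH3(0°); iPr(120°)/F(120°); Et(240°)/COOH(240°) — 3 interactions.

3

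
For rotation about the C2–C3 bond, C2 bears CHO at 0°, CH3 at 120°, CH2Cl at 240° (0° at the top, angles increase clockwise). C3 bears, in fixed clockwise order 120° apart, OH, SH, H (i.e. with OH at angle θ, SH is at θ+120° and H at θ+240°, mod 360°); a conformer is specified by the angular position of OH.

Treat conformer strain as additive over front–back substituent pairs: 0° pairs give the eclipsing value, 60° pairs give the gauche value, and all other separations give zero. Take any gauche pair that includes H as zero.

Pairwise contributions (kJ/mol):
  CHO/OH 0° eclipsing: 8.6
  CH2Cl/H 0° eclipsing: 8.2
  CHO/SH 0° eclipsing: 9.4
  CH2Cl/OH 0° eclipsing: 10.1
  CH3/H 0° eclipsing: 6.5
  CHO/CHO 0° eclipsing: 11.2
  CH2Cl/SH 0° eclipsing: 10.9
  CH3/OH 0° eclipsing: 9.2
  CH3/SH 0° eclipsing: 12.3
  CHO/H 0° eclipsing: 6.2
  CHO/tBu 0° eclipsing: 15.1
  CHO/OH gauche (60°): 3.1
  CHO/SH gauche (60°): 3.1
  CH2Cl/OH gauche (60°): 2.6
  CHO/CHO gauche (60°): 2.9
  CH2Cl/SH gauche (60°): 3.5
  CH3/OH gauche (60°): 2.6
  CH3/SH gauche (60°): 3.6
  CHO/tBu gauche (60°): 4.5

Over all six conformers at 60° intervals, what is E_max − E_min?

17.3 kJ/mol

OH at 0° (eclipsed): CHO(0°)/OH(0°) eclipsed 8.6; CH3(120°)/SH(120°) eclipsed 12.3; CH2Cl(240°)/H(240°) eclipsed 8.2 → 29.1 kJ/mol.
OH at 60° (staggered): CHO(0°)/OH(60°) gauche 3.1; CH3(120°)/OH(60°) gauche 2.6; CH3(120°)/SH(180°) gauche 3.6; CH2Cl(240°)/SH(180°) gauche 3.5 → 12.8 kJ/mol.
OH at 120° (eclipsed): CHO(0°)/H(0°) eclipsed 6.2; CH3(120°)/OH(120°) eclipsed 9.2; CH2Cl(240°)/SH(240°) eclipsed 10.9 → 26.3 kJ/mol.
OH at 180° (staggered): CHO(0°)/SH(300°) gauche 3.1; CH3(120°)/OH(180°) gauche 2.6; CH2Cl(240°)/OH(180°) gauche 2.6; CH2Cl(240°)/SH(300°) gauche 3.5 → 11.8 kJ/mol.
OH at 240° (eclipsed): CHO(0°)/SH(0°) eclipsed 9.4; CH3(120°)/H(120°) eclipsed 6.5; CH2Cl(240°)/OH(240°) eclipsed 10.1 → 26.0 kJ/mol.
OH at 300° (staggered): CHO(0°)/OH(300°) gauche 3.1; CHO(0°)/SH(60°) gauche 3.1; CH3(120°)/SH(60°) gauche 3.6; CH2Cl(240°)/OH(300°) gauche 2.6 → 12.4 kJ/mol.
Max at 0° (29.1 kJ/mol), min at 180° (11.8 kJ/mol); barrier = 17.3 kJ/mol.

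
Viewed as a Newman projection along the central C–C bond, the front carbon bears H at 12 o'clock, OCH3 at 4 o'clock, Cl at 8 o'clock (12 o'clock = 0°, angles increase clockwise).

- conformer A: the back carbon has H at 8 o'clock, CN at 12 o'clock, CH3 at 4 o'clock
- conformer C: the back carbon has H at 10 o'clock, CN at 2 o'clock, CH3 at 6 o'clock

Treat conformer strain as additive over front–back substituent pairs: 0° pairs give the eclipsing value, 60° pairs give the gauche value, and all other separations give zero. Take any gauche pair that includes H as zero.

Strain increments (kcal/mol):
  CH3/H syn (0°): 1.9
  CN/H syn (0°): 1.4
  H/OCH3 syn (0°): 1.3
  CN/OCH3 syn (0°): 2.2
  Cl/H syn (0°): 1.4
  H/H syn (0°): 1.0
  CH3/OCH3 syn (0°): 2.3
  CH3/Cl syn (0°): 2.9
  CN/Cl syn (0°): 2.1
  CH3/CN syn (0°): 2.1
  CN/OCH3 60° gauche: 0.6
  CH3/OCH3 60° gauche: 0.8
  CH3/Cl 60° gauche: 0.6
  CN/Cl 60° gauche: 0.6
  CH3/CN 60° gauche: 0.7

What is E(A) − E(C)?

+3.1 kcal/mol

A (eclipsed): H(0°)/CN(0°) eclipsed 1.4; OCH3(120°)/CH3(120°) eclipsed 2.3; Cl(240°)/H(240°) eclipsed 1.4 → 5.1 kcal/mol.
C (staggered): OCH3(120°)/CN(60°) gauche 0.6; OCH3(120°)/CH3(180°) gauche 0.8; Cl(240°)/CH3(180°) gauche 0.6 → 2.0 kcal/mol.
E(A) − E(C) = 5.1 − 2.0 = +3.1 kcal/mol.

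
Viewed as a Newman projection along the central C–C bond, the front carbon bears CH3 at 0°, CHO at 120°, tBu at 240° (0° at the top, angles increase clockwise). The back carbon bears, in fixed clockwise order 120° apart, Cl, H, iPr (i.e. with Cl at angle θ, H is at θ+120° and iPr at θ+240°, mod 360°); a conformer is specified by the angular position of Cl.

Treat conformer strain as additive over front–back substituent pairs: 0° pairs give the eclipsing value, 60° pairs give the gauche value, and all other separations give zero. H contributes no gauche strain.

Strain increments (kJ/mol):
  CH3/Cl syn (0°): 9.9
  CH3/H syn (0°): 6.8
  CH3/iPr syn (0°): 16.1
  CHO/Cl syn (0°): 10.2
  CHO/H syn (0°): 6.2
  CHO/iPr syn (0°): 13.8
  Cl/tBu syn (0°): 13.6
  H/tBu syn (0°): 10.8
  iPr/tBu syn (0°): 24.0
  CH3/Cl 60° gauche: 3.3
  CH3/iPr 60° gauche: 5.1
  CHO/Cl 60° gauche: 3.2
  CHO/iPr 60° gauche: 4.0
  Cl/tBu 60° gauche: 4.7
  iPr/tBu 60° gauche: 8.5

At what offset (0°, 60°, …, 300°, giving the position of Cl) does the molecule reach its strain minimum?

180°

Cl at 0° is eclipsed. CH3 at 0° is eclipsed with Cl at 0° (9.9); CHO at 120° is eclipsed with H at 120° (6.2); tBu at 240° is eclipsed with iPr at 240° (24.0). Total 40.1 kJ/mol.
Cl at 60° is staggered. CH3 at 0° is gauche with Cl at 60° (3.3); CH3 at 0° is gauche with iPr at 300° (5.1); CHO at 120° is gauche with Cl at 60° (3.2); tBu at 240° is gauche with iPr at 300° (8.5). Total 20.1 kJ/mol.
Cl at 120° is eclipsed. CH3 at 0° is eclipsed with iPr at 0° (16.1); CHO at 120° is eclipsed with Cl at 120° (10.2); tBu at 240° is eclipsed with H at 240° (10.8). Total 37.1 kJ/mol.
Cl at 180° is staggered. CH3 at 0° is gauche with iPr at 60° (5.1); CHO at 120° is gauche with Cl at 180° (3.2); CHO at 120° is gauche with iPr at 60° (4.0); tBu at 240° is gauche with Cl at 180° (4.7). Total 17.0 kJ/mol.
Cl at 240° is eclipsed. CH3 at 0° is eclipsed with H at 0° (6.8); CHO at 120° is eclipsed with iPr at 120° (13.8); tBu at 240° is eclipsed with Cl at 240° (13.6). Total 34.2 kJ/mol.
Cl at 300° is staggered. CH3 at 0° is gauche with Cl at 300° (3.3); CHO at 120° is gauche with iPr at 180° (4.0); tBu at 240° is gauche with Cl at 300° (4.7); tBu at 240° is gauche with iPr at 180° (8.5). Total 20.5 kJ/mol.
The minimum (17.0 kJ/mol) occurs with Cl at 180°.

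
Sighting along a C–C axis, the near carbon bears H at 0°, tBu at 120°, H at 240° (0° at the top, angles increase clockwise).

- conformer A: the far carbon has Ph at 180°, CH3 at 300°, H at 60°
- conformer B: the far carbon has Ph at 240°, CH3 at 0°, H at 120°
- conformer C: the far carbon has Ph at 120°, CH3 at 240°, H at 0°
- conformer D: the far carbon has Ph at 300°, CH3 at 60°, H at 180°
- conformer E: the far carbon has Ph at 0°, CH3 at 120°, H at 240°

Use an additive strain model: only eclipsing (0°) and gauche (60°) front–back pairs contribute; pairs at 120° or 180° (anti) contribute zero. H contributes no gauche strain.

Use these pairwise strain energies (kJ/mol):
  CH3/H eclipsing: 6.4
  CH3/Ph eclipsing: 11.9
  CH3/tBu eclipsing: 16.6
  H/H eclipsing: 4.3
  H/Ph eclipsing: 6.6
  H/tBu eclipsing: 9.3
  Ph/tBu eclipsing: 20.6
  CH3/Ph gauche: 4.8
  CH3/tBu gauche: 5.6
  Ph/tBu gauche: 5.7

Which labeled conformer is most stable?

D

A (staggered): tBu(120°)/Ph(180°) gauche 5.7 → 5.7 kJ/mol.
B (eclipsed): H(0°)/CH3(0°) eclipsed 6.4; tBu(120°)/H(120°) eclipsed 9.3; H(240°)/Ph(240°) eclipsed 6.6 → 22.3 kJ/mol.
C (eclipsed): H(0°)/H(0°) eclipsed 4.3; tBu(120°)/Ph(120°) eclipsed 20.6; H(240°)/CH3(240°) eclipsed 6.4 → 31.3 kJ/mol.
D (staggered): tBu(120°)/CH3(60°) gauche 5.6 → 5.6 kJ/mol.
E (eclipsed): H(0°)/Ph(0°) eclipsed 6.6; tBu(120°)/CH3(120°) eclipsed 16.6; H(240°)/H(240°) eclipsed 4.3 → 27.5 kJ/mol.
D has the lowest total (5.6 kJ/mol).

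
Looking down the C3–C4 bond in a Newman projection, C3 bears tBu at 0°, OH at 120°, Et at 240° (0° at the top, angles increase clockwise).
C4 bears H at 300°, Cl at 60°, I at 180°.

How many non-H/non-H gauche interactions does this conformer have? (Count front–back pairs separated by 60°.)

4

Non-H gauche pairs: tBu(0°)/Cl(60°); OH(120°)/Cl(60°); OH(120°)/I(180°); Et(240°)/I(180°) — 4 interactions.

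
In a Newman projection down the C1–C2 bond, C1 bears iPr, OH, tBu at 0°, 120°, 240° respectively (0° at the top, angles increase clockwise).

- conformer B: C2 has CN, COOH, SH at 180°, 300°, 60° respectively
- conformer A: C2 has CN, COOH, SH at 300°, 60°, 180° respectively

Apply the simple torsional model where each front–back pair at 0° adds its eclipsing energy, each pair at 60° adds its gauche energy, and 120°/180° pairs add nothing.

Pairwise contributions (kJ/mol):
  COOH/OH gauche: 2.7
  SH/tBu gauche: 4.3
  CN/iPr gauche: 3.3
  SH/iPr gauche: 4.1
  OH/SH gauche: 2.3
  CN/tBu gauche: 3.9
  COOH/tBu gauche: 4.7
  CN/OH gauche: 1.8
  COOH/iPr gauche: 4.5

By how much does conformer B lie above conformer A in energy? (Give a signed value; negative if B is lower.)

+0.3 kJ/mol

B (staggered): iPr–COOH gauche, iPr–SH gauche, OH–CN gauche, OH–SH gauche, tBu–CN gauche, tBu–COOH gauche; 4.5 + 4.1 + 1.8 + 2.3 + 3.9 + 4.7 = 21.3 kJ/mol.
A (staggered): iPr–CN gauche, iPr–COOH gauche, OH–COOH gauche, OH–SH gauche, tBu–CN gauche, tBu–SH gauche; 3.3 + 4.5 + 2.7 + 2.3 + 3.9 + 4.3 = 21.0 kJ/mol.
E(B) − E(A) = 21.3 − 21.0 = +0.3 kJ/mol.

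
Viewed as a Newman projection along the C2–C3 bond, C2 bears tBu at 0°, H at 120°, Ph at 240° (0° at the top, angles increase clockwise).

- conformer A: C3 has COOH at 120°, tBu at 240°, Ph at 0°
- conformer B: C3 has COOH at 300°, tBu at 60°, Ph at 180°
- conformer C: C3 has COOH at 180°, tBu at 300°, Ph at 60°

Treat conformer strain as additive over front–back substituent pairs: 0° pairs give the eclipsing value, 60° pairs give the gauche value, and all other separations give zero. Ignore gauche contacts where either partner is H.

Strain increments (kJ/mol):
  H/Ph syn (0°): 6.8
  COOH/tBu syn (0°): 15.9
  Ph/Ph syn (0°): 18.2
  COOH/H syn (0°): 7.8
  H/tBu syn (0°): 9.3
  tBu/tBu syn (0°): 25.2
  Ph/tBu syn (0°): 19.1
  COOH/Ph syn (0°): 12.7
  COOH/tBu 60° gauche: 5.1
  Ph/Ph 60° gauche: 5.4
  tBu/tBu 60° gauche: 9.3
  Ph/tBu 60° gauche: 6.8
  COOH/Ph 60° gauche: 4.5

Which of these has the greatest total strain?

A is eclipsed. tBu at 0° is eclipsed with Ph at 0° (19.1); H at 120° is eclipsed with COOH at 120° (7.8); Ph at 240° is eclipsed with tBu at 240° (19.1). Total 46.0 kJ/mol.
B is staggered. tBu at 0° is gauche with COOH at 300° (5.1); tBu at 0° is gauche with tBu at 60° (9.3); Ph at 240° is gauche with COOH at 300° (4.5); Ph at 240° is gauche with Ph at 180° (5.4). Total 24.3 kJ/mol.
C is staggered. tBu at 0° is gauche with tBu at 300° (9.3); tBu at 0° is gauche with Ph at 60° (6.8); Ph at 240° is gauche with COOH at 180° (4.5); Ph at 240° is gauche with tBu at 300° (6.8). Total 27.4 kJ/mol.
A has the highest total (46.0 kJ/mol).

A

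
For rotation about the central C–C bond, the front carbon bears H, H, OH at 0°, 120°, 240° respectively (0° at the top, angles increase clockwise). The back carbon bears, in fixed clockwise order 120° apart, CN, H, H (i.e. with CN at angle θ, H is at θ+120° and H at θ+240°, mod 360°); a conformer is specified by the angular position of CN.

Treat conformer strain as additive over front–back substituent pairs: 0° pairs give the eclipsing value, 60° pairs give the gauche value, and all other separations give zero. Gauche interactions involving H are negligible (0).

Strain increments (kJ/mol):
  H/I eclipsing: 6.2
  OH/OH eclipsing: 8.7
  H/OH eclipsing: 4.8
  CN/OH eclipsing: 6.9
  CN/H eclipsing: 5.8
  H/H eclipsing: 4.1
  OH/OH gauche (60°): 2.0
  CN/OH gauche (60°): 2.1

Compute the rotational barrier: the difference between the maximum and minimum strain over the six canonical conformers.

15.1 kJ/mol

CN at 0° (eclipsed): H(0°)/CN(0°) eclipsed 5.8; H(120°)/H(120°) eclipsed 4.1; OH(240°)/H(240°) eclipsed 4.8 → 14.7 kJ/mol.
CN at 60° (staggered): no non-H gauche contacts → 0.0 kJ/mol.
CN at 120° (eclipsed): H(0°)/H(0°) eclipsed 4.1; H(120°)/CN(120°) eclipsed 5.8; OH(240°)/H(240°) eclipsed 4.8 → 14.7 kJ/mol.
CN at 180° (staggered): OH(240°)/CN(180°) gauche 2.1 → 2.1 kJ/mol.
CN at 240° (eclipsed): H(0°)/H(0°) eclipsed 4.1; H(120°)/H(120°) eclipsed 4.1; OH(240°)/CN(240°) eclipsed 6.9 → 15.1 kJ/mol.
CN at 300° (staggered): OH(240°)/CN(300°) gauche 2.1 → 2.1 kJ/mol.
Max at 240° (15.1 kJ/mol), min at 60° (0.0 kJ/mol); barrier = 15.1 kJ/mol.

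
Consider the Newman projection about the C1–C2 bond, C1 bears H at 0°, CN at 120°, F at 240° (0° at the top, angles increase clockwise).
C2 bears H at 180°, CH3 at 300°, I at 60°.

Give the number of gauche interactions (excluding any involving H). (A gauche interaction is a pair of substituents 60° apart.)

2

Non-H gauche pairs: CN(120°)/I(60°); F(240°)/CH3(300°) — 2 interactions.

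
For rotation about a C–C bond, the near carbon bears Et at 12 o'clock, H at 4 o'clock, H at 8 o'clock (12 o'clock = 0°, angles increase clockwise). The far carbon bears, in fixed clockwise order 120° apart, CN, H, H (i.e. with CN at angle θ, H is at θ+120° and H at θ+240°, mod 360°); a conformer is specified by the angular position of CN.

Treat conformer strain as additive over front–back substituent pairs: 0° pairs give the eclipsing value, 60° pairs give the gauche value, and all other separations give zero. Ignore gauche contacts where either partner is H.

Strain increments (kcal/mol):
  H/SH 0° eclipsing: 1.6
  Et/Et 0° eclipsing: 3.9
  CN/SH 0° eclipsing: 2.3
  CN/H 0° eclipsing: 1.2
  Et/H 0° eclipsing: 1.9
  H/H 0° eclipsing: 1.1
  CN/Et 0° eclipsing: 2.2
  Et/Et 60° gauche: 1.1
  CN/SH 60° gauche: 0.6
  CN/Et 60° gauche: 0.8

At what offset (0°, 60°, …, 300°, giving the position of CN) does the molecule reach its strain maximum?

CN at 0° (eclipsed): Et(0°)/CN(0°) eclipsed 2.2; H(120°)/H(120°) eclipsed 1.1; H(240°)/H(240°) eclipsed 1.1 → 4.4 kcal/mol.
CN at 60° (staggered): Et(0°)/CN(60°) gauche 0.8 → 0.8 kcal/mol.
CN at 120° (eclipsed): Et(0°)/H(0°) eclipsed 1.9; H(120°)/CN(120°) eclipsed 1.2; H(240°)/H(240°) eclipsed 1.1 → 4.2 kcal/mol.
CN at 180° (staggered): no non-H gauche contacts → 0.0 kcal/mol.
CN at 240° (eclipsed): Et(0°)/H(0°) eclipsed 1.9; H(120°)/H(120°) eclipsed 1.1; H(240°)/CN(240°) eclipsed 1.2 → 4.2 kcal/mol.
CN at 300° (staggered): Et(0°)/CN(300°) gauche 0.8 → 0.8 kcal/mol.
The maximum (4.4 kcal/mol) occurs with CN at 0°.

0°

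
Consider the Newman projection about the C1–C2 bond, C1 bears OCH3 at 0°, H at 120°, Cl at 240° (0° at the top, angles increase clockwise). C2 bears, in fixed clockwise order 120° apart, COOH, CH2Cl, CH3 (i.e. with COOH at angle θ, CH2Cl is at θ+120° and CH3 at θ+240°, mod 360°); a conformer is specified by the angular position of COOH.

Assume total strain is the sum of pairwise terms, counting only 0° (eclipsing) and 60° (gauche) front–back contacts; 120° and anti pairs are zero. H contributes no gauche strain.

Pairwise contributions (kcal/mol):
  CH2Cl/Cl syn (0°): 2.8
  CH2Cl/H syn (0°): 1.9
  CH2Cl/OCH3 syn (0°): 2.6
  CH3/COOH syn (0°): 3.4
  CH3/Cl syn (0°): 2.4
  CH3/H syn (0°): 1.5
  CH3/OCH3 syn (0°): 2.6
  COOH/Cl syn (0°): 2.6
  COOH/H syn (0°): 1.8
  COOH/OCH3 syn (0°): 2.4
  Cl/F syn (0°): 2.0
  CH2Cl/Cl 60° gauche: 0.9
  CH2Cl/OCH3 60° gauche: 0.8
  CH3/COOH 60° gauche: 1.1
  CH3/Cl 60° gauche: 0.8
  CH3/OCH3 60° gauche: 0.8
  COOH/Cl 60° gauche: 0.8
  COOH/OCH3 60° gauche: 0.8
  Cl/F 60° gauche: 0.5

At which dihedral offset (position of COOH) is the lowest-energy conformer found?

300°

COOH at 0° (eclipsed): OCH3–COOH eclipsed, H–CH2Cl eclipsed, Cl–CH3 eclipsed; 2.4 + 1.9 + 2.4 = 6.7 kcal/mol.
COOH at 60° (staggered): OCH3–COOH gauche, OCH3–CH3 gauche, Cl–CH2Cl gauche, Cl–CH3 gauche; 0.8 + 0.8 + 0.9 + 0.8 = 3.3 kcal/mol.
COOH at 120° (eclipsed): OCH3–CH3 eclipsed, H–COOH eclipsed, Cl–CH2Cl eclipsed; 2.6 + 1.8 + 2.8 = 7.2 kcal/mol.
COOH at 180° (staggered): OCH3–CH2Cl gauche, OCH3–CH3 gauche, Cl–COOH gauche, Cl–CH2Cl gauche; 0.8 + 0.8 + 0.8 + 0.9 = 3.3 kcal/mol.
COOH at 240° (eclipsed): OCH3–CH2Cl eclipsed, H–CH3 eclipsed, Cl–COOH eclipsed; 2.6 + 1.5 + 2.6 = 6.7 kcal/mol.
COOH at 300° (staggered): OCH3–COOH gauche, OCH3–CH2Cl gauche, Cl–COOH gauche, Cl–CH3 gauche; 0.8 + 0.8 + 0.8 + 0.8 = 3.2 kcal/mol.
The minimum (3.2 kcal/mol) occurs with COOH at 300°.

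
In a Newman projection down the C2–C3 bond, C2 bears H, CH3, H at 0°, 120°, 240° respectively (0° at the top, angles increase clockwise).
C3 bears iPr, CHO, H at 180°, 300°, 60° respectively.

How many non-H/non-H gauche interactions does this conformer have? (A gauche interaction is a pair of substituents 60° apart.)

Non-H gauche pairs: CH3(120°)/iPr(180°) — 1 interaction.

1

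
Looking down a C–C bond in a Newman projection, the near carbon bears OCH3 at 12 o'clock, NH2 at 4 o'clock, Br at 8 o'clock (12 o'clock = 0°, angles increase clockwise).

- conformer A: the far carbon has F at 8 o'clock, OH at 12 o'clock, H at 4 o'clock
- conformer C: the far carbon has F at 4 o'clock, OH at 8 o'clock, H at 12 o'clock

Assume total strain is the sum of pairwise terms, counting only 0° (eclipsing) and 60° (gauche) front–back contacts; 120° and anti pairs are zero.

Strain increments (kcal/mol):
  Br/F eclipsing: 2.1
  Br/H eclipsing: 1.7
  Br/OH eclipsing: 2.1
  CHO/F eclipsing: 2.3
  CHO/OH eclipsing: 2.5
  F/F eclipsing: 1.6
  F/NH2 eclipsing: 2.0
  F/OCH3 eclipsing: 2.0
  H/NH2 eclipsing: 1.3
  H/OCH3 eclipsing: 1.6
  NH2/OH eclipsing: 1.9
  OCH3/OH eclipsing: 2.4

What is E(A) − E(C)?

+0.1 kcal/mol

A (eclipsed): OCH3(0°)/OH(0°) eclipsed 2.4; NH2(120°)/H(120°) eclipsed 1.3; Br(240°)/F(240°) eclipsed 2.1 → 5.8 kcal/mol.
C (eclipsed): OCH3(0°)/H(0°) eclipsed 1.6; NH2(120°)/F(120°) eclipsed 2.0; Br(240°)/OH(240°) eclipsed 2.1 → 5.7 kcal/mol.
E(A) − E(C) = 5.8 − 5.7 = +0.1 kcal/mol.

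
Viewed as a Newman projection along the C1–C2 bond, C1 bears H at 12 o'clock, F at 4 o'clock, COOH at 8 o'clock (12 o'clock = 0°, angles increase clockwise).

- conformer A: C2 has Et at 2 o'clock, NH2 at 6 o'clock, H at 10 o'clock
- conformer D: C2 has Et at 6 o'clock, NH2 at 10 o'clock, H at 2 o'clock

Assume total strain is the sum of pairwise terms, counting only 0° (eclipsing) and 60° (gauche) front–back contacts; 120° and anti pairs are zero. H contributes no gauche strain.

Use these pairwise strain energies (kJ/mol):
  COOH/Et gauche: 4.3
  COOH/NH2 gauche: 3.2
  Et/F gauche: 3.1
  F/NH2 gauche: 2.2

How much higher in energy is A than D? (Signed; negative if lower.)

-2.1 kJ/mol

A (staggered): F–Et gauche, F–NH2 gauche, COOH–NH2 gauche; 3.1 + 2.2 + 3.2 = 8.5 kJ/mol.
D (staggered): F–Et gauche, COOH–Et gauche, COOH–NH2 gauche; 3.1 + 4.3 + 3.2 = 10.6 kJ/mol.
E(A) − E(D) = 8.5 − 10.6 = -2.1 kJ/mol.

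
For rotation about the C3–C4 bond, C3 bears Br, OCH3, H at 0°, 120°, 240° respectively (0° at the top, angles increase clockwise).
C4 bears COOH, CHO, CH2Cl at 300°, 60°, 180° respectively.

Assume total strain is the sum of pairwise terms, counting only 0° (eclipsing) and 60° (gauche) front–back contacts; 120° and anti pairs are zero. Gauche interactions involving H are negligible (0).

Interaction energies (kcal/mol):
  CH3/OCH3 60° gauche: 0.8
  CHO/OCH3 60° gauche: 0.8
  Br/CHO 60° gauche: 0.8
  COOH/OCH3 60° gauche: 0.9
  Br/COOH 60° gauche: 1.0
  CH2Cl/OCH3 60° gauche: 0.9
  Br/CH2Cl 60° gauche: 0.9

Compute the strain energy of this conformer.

3.5 kcal/mol

This conformer is staggered. Br at 0° is gauche with COOH at 300° (1.0); Br at 0° is gauche with CHO at 60° (0.8); OCH3 at 120° is gauche with CHO at 60° (0.8); OCH3 at 120° is gauche with CH2Cl at 180° (0.9). Total 3.5 kcal/mol.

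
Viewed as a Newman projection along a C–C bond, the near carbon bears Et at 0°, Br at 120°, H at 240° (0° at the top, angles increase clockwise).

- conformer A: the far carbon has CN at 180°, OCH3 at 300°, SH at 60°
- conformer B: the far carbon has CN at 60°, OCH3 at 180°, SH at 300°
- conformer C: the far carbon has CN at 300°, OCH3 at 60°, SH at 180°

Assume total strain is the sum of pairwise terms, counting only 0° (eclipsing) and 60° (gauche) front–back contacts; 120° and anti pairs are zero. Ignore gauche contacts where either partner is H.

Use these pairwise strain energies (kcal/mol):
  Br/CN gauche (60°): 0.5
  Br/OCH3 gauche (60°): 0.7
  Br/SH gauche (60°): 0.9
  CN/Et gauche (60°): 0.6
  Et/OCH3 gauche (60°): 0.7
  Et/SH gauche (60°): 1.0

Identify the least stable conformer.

A

A (staggered): Et(0°)/OCH3(300°) gauche 0.7; Et(0°)/SH(60°) gauche 1.0; Br(120°)/CN(180°) gauche 0.5; Br(120°)/SH(60°) gauche 0.9 → 3.1 kcal/mol.
B (staggered): Et(0°)/CN(60°) gauche 0.6; Et(0°)/SH(300°) gauche 1.0; Br(120°)/CN(60°) gauche 0.5; Br(120°)/OCH3(180°) gauche 0.7 → 2.8 kcal/mol.
C (staggered): Et(0°)/CN(300°) gauche 0.6; Et(0°)/OCH3(60°) gauche 0.7; Br(120°)/OCH3(60°) gauche 0.7; Br(120°)/SH(180°) gauche 0.9 → 2.9 kcal/mol.
A has the highest total (3.1 kcal/mol).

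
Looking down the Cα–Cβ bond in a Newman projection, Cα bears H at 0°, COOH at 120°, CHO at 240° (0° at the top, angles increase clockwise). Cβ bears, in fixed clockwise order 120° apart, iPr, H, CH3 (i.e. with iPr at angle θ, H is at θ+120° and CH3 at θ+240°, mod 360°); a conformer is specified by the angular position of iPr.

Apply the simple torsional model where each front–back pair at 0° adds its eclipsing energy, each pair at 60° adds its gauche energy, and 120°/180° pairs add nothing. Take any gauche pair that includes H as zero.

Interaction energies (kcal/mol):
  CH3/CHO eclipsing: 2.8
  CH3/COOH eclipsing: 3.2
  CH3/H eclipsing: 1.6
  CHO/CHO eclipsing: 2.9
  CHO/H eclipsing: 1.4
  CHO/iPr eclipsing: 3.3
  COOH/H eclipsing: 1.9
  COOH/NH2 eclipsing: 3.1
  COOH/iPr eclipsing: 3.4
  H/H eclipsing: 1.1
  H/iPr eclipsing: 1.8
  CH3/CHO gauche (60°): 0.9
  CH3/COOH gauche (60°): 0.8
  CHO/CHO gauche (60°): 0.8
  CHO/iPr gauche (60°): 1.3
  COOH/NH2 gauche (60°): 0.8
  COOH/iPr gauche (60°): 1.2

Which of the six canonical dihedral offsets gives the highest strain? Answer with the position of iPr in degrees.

240°

iPr at 0° (eclipsed): H(0°)/iPr(0°) eclipsed 1.8; COOH(120°)/H(120°) eclipsed 1.9; CHO(240°)/CH3(240°) eclipsed 2.8 → 6.5 kcal/mol.
iPr at 60° (staggered): COOH(120°)/iPr(60°) gauche 1.2; CHO(240°)/CH3(300°) gauche 0.9 → 2.1 kcal/mol.
iPr at 120° (eclipsed): H(0°)/CH3(0°) eclipsed 1.6; COOH(120°)/iPr(120°) eclipsed 3.4; CHO(240°)/H(240°) eclipsed 1.4 → 6.4 kcal/mol.
iPr at 180° (staggered): COOH(120°)/iPr(180°) gauche 1.2; COOH(120°)/CH3(60°) gauche 0.8; CHO(240°)/iPr(180°) gauche 1.3 → 3.3 kcal/mol.
iPr at 240° (eclipsed): H(0°)/H(0°) eclipsed 1.1; COOH(120°)/CH3(120°) eclipsed 3.2; CHO(240°)/iPr(240°) eclipsed 3.3 → 7.6 kcal/mol.
iPr at 300° (staggered): COOH(120°)/CH3(180°) gauche 0.8; CHO(240°)/iPr(300°) gauche 1.3; CHO(240°)/CH3(180°) gauche 0.9 → 3.0 kcal/mol.
The maximum (7.6 kcal/mol) occurs with iPr at 240°.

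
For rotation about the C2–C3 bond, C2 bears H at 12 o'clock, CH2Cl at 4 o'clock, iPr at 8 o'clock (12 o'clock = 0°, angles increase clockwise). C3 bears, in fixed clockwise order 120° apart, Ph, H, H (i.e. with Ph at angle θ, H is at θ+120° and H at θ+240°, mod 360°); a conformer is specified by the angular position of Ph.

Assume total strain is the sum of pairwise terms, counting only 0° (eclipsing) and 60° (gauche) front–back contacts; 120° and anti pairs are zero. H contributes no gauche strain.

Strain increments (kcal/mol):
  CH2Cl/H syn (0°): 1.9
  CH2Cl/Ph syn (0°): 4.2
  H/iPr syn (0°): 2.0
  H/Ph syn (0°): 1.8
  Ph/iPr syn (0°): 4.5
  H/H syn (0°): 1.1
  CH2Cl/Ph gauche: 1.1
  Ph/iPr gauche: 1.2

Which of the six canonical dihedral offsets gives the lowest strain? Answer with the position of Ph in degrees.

Ph at 0° (eclipsed): H(0°)/Ph(0°) eclipsed 1.8; CH2Cl(120°)/H(120°) eclipsed 1.9; iPr(240°)/H(240°) eclipsed 2.0 → 5.7 kcal/mol.
Ph at 60° (staggered): CH2Cl(120°)/Ph(60°) gauche 1.1 → 1.1 kcal/mol.
Ph at 120° (eclipsed): H(0°)/H(0°) eclipsed 1.1; CH2Cl(120°)/Ph(120°) eclipsed 4.2; iPr(240°)/H(240°) eclipsed 2.0 → 7.3 kcal/mol.
Ph at 180° (staggered): CH2Cl(120°)/Ph(180°) gauche 1.1; iPr(240°)/Ph(180°) gauche 1.2 → 2.3 kcal/mol.
Ph at 240° (eclipsed): H(0°)/H(0°) eclipsed 1.1; CH2Cl(120°)/H(120°) eclipsed 1.9; iPr(240°)/Ph(240°) eclipsed 4.5 → 7.5 kcal/mol.
Ph at 300° (staggered): iPr(240°)/Ph(300°) gauche 1.2 → 1.2 kcal/mol.
The minimum (1.1 kcal/mol) occurs with Ph at 60°.

60°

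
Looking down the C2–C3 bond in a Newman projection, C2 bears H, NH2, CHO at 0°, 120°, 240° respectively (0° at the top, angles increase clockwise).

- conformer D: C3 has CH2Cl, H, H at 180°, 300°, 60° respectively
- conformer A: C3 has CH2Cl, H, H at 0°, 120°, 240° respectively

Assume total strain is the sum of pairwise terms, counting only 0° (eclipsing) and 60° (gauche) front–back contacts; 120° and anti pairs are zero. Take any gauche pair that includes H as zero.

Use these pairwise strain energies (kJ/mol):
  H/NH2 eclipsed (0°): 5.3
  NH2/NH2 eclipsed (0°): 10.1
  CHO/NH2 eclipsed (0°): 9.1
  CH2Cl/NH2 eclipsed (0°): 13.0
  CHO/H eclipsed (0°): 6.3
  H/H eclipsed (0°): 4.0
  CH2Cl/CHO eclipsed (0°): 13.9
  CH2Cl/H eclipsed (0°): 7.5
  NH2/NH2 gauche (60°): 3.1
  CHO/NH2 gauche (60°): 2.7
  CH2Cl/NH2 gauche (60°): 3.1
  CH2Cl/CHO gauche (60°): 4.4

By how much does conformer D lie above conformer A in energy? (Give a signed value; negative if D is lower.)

-11.6 kJ/mol

D (staggered): NH2–CH2Cl gauche, CHO–CH2Cl gauche; 3.1 + 4.4 = 7.5 kJ/mol.
A (eclipsed): H–CH2Cl eclipsed, NH2–H eclipsed, CHO–H eclipsed; 7.5 + 5.3 + 6.3 = 19.1 kJ/mol.
E(D) − E(A) = 7.5 − 19.1 = -11.6 kJ/mol.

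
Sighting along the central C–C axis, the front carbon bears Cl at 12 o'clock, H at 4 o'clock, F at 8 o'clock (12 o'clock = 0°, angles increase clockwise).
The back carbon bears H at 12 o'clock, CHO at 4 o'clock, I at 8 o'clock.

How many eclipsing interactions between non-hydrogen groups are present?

1

Non-H eclipsing pairs: F(240°)/I(240°) — 1 interaction.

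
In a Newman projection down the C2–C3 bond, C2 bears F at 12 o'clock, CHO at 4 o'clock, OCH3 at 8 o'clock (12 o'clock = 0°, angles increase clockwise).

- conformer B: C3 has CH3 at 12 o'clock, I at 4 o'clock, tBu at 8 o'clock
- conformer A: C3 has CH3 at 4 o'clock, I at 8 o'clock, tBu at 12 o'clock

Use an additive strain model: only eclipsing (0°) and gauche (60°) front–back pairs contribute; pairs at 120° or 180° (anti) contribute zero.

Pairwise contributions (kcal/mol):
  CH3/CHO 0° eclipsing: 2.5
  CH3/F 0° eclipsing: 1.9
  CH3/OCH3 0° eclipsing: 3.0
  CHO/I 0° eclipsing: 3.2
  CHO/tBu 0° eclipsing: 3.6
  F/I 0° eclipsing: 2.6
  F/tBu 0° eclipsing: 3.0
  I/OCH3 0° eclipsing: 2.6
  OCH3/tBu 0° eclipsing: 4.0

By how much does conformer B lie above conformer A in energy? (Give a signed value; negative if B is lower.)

B is eclipsed. F at 0° is eclipsed with CH3 at 0° (1.9); CHO at 120° is eclipsed with I at 120° (3.2); OCH3 at 240° is eclipsed with tBu at 240° (4.0). Total 9.1 kcal/mol.
A is eclipsed. F at 0° is eclipsed with tBu at 0° (3.0); CHO at 120° is eclipsed with CH3 at 120° (2.5); OCH3 at 240° is eclipsed with I at 240° (2.6). Total 8.1 kcal/mol.
E(B) − E(A) = 9.1 − 8.1 = +1.0 kcal/mol.

+1.0 kcal/mol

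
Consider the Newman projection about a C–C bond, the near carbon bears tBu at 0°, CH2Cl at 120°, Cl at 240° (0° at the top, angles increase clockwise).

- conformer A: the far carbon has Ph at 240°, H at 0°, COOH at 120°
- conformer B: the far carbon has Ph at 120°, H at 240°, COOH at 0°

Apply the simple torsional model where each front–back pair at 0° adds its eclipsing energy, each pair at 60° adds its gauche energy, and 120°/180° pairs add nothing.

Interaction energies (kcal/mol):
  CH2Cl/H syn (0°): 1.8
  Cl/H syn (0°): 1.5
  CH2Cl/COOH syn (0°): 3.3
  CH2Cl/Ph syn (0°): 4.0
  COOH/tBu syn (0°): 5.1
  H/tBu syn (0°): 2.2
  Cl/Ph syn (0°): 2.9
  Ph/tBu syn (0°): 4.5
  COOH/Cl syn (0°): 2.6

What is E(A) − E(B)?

A (eclipsed): tBu(0°)/H(0°) eclipsed 2.2; CH2Cl(120°)/COOH(120°) eclipsed 3.3; Cl(240°)/Ph(240°) eclipsed 2.9 → 8.4 kcal/mol.
B (eclipsed): tBu(0°)/COOH(0°) eclipsed 5.1; CH2Cl(120°)/Ph(120°) eclipsed 4.0; Cl(240°)/H(240°) eclipsed 1.5 → 10.6 kcal/mol.
E(A) − E(B) = 8.4 − 10.6 = -2.2 kcal/mol.

-2.2 kcal/mol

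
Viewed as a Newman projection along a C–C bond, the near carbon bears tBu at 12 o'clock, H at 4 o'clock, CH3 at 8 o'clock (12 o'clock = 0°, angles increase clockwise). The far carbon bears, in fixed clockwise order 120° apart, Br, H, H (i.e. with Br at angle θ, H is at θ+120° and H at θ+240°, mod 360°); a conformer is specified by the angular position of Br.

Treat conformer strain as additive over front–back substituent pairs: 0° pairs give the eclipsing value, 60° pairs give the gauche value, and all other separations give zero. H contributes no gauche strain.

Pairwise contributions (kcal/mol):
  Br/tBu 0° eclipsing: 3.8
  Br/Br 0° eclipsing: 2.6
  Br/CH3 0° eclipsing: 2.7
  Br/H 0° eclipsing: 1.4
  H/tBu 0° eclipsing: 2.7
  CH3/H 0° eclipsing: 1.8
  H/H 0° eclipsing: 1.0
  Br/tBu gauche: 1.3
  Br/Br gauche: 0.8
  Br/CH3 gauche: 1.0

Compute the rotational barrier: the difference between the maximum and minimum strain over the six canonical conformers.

5.6 kcal/mol

Br at 0° (eclipsed): tBu(0°)/Br(0°) eclipsed 3.8; H(120°)/H(120°) eclipsed 1.0; CH3(240°)/H(240°) eclipsed 1.8 → 6.6 kcal/mol.
Br at 60° (staggered): tBu(0°)/Br(60°) gauche 1.3 → 1.3 kcal/mol.
Br at 120° (eclipsed): tBu(0°)/H(0°) eclipsed 2.7; H(120°)/Br(120°) eclipsed 1.4; CH3(240°)/H(240°) eclipsed 1.8 → 5.9 kcal/mol.
Br at 180° (staggered): CH3(240°)/Br(180°) gauche 1.0 → 1.0 kcal/mol.
Br at 240° (eclipsed): tBu(0°)/H(0°) eclipsed 2.7; H(120°)/H(120°) eclipsed 1.0; CH3(240°)/Br(240°) eclipsed 2.7 → 6.4 kcal/mol.
Br at 300° (staggered): tBu(0°)/Br(300°) gauche 1.3; CH3(240°)/Br(300°) gauche 1.0 → 2.3 kcal/mol.
Max at 0° (6.6 kcal/mol), min at 180° (1.0 kcal/mol); barrier = 5.6 kcal/mol.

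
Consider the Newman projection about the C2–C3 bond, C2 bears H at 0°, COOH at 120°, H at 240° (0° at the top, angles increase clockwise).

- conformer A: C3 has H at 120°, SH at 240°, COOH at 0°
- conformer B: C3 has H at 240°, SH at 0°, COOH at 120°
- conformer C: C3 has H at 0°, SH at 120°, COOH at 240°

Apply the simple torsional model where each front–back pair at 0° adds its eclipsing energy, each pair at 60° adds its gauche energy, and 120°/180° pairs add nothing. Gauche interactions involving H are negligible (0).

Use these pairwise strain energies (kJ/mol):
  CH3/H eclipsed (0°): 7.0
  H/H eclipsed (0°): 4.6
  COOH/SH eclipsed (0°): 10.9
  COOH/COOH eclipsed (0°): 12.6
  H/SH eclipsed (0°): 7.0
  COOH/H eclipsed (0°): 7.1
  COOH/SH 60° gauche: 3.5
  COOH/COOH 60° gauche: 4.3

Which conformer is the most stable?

A

A (eclipsed): H–COOH eclipsed, COOH–H eclipsed, H–SH eclipsed; 7.1 + 7.1 + 7.0 = 21.2 kJ/mol.
B (eclipsed): H–SH eclipsed, COOH–COOH eclipsed, H–H eclipsed; 7.0 + 12.6 + 4.6 = 24.2 kJ/mol.
C (eclipsed): H–H eclipsed, COOH–SH eclipsed, H–COOH eclipsed; 4.6 + 10.9 + 7.1 = 22.6 kJ/mol.
A has the lowest total (21.2 kJ/mol).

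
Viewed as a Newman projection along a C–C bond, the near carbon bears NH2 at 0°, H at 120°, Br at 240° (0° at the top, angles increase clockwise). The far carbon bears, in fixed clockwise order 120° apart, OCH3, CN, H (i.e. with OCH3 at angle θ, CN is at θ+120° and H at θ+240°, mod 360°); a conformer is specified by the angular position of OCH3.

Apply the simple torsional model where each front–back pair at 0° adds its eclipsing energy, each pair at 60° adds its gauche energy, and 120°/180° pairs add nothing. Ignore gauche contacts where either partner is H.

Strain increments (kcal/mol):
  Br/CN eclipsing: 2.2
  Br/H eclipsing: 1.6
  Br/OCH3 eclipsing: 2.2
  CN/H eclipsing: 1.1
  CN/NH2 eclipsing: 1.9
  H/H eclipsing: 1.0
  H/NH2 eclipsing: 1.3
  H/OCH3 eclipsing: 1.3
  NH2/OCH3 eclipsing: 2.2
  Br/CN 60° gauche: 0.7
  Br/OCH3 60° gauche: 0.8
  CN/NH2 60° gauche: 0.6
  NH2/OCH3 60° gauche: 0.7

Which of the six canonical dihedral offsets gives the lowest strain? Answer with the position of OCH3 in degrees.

OCH3 at 0° is eclipsed. NH2 at 0° is eclipsed with OCH3 at 0° (2.2); H at 120° is eclipsed with CN at 120° (1.1); Br at 240° is eclipsed with H at 240° (1.6). Total 4.9 kcal/mol.
OCH3 at 60° is staggered. NH2 at 0° is gauche with OCH3 at 60° (0.7); Br at 240° is gauche with CN at 180° (0.7). Total 1.4 kcal/mol.
OCH3 at 120° is eclipsed. NH2 at 0° is eclipsed with H at 0° (1.3); H at 120° is eclipsed with OCH3 at 120° (1.3); Br at 240° is eclipsed with CN at 240° (2.2). Total 4.8 kcal/mol.
OCH3 at 180° is staggered. NH2 at 0° is gauche with CN at 300° (0.6); Br at 240° is gauche with OCH3 at 180° (0.8); Br at 240° is gauche with CN at 300° (0.7). Total 2.1 kcal/mol.
OCH3 at 240° is eclipsed. NH2 at 0° is eclipsed with CN at 0° (1.9); H at 120° is eclipsed with H at 120° (1.0); Br at 240° is eclipsed with OCH3 at 240° (2.2). Total 5.1 kcal/mol.
OCH3 at 300° is staggered. NH2 at 0° is gauche with OCH3 at 300° (0.7); NH2 at 0° is gauche with CN at 60° (0.6); Br at 240° is gauche with OCH3 at 300° (0.8). Total 2.1 kcal/mol.
The minimum (1.4 kcal/mol) occurs with OCH3 at 60°.

60°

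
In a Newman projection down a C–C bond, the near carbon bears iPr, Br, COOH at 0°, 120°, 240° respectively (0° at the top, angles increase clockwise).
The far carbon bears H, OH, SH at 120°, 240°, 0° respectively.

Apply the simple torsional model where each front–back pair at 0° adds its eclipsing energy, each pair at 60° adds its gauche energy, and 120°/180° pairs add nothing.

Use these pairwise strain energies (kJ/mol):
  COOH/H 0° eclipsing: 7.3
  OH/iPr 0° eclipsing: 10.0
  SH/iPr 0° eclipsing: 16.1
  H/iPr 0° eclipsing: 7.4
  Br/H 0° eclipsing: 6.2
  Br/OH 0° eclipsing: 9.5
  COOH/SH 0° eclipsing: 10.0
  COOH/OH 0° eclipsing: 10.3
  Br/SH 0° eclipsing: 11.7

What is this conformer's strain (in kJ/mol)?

32.6 kJ/mol

This conformer (eclipsed): iPr(0°)/SH(0°) eclipsed 16.1; Br(120°)/H(120°) eclipsed 6.2; COOH(240°)/OH(240°) eclipsed 10.3 → 32.6 kJ/mol.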